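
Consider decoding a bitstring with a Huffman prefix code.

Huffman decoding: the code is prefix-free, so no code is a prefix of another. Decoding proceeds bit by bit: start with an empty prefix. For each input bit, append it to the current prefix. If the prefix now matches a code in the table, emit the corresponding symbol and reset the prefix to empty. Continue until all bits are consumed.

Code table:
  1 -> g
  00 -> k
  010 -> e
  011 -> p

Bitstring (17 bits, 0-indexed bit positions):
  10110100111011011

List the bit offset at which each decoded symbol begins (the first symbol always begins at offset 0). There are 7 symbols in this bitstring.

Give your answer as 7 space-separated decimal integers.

Answer: 0 1 4 7 10 11 14

Derivation:
Bit 0: prefix='1' -> emit 'g', reset
Bit 1: prefix='0' (no match yet)
Bit 2: prefix='01' (no match yet)
Bit 3: prefix='011' -> emit 'p', reset
Bit 4: prefix='0' (no match yet)
Bit 5: prefix='01' (no match yet)
Bit 6: prefix='010' -> emit 'e', reset
Bit 7: prefix='0' (no match yet)
Bit 8: prefix='01' (no match yet)
Bit 9: prefix='011' -> emit 'p', reset
Bit 10: prefix='1' -> emit 'g', reset
Bit 11: prefix='0' (no match yet)
Bit 12: prefix='01' (no match yet)
Bit 13: prefix='011' -> emit 'p', reset
Bit 14: prefix='0' (no match yet)
Bit 15: prefix='01' (no match yet)
Bit 16: prefix='011' -> emit 'p', reset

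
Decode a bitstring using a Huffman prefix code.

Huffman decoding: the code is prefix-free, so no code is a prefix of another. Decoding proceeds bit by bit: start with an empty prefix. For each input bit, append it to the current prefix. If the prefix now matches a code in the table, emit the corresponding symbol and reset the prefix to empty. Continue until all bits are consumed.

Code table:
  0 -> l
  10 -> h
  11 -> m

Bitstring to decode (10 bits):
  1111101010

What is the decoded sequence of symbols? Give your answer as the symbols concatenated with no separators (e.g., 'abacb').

Bit 0: prefix='1' (no match yet)
Bit 1: prefix='11' -> emit 'm', reset
Bit 2: prefix='1' (no match yet)
Bit 3: prefix='11' -> emit 'm', reset
Bit 4: prefix='1' (no match yet)
Bit 5: prefix='10' -> emit 'h', reset
Bit 6: prefix='1' (no match yet)
Bit 7: prefix='10' -> emit 'h', reset
Bit 8: prefix='1' (no match yet)
Bit 9: prefix='10' -> emit 'h', reset

Answer: mmhhh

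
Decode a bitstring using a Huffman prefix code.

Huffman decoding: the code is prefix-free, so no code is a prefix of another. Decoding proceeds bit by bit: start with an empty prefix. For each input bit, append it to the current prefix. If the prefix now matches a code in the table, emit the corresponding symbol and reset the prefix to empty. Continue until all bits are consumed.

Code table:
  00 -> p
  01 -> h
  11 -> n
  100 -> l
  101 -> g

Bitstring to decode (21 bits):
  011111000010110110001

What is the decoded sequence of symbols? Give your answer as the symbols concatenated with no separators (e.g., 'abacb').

Bit 0: prefix='0' (no match yet)
Bit 1: prefix='01' -> emit 'h', reset
Bit 2: prefix='1' (no match yet)
Bit 3: prefix='11' -> emit 'n', reset
Bit 4: prefix='1' (no match yet)
Bit 5: prefix='11' -> emit 'n', reset
Bit 6: prefix='0' (no match yet)
Bit 7: prefix='00' -> emit 'p', reset
Bit 8: prefix='0' (no match yet)
Bit 9: prefix='00' -> emit 'p', reset
Bit 10: prefix='1' (no match yet)
Bit 11: prefix='10' (no match yet)
Bit 12: prefix='101' -> emit 'g', reset
Bit 13: prefix='1' (no match yet)
Bit 14: prefix='10' (no match yet)
Bit 15: prefix='101' -> emit 'g', reset
Bit 16: prefix='1' (no match yet)
Bit 17: prefix='10' (no match yet)
Bit 18: prefix='100' -> emit 'l', reset
Bit 19: prefix='0' (no match yet)
Bit 20: prefix='01' -> emit 'h', reset

Answer: hnnppgglh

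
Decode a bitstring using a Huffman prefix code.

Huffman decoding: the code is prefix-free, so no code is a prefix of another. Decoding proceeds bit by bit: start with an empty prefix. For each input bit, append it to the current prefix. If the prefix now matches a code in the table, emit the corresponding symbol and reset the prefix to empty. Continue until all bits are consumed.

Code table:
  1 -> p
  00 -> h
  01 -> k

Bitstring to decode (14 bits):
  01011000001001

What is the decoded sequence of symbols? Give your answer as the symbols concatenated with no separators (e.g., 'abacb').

Answer: kkphhkhp

Derivation:
Bit 0: prefix='0' (no match yet)
Bit 1: prefix='01' -> emit 'k', reset
Bit 2: prefix='0' (no match yet)
Bit 3: prefix='01' -> emit 'k', reset
Bit 4: prefix='1' -> emit 'p', reset
Bit 5: prefix='0' (no match yet)
Bit 6: prefix='00' -> emit 'h', reset
Bit 7: prefix='0' (no match yet)
Bit 8: prefix='00' -> emit 'h', reset
Bit 9: prefix='0' (no match yet)
Bit 10: prefix='01' -> emit 'k', reset
Bit 11: prefix='0' (no match yet)
Bit 12: prefix='00' -> emit 'h', reset
Bit 13: prefix='1' -> emit 'p', reset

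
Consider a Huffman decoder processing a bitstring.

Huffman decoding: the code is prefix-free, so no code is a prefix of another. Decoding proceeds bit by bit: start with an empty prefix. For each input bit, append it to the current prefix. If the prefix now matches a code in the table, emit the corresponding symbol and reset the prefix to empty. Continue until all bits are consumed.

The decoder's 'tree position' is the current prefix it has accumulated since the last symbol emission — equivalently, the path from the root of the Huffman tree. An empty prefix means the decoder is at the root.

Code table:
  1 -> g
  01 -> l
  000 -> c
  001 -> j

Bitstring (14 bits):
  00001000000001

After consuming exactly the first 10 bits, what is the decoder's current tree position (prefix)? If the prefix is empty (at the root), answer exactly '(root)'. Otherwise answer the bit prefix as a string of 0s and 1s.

Bit 0: prefix='0' (no match yet)
Bit 1: prefix='00' (no match yet)
Bit 2: prefix='000' -> emit 'c', reset
Bit 3: prefix='0' (no match yet)
Bit 4: prefix='01' -> emit 'l', reset
Bit 5: prefix='0' (no match yet)
Bit 6: prefix='00' (no match yet)
Bit 7: prefix='000' -> emit 'c', reset
Bit 8: prefix='0' (no match yet)
Bit 9: prefix='00' (no match yet)

Answer: 00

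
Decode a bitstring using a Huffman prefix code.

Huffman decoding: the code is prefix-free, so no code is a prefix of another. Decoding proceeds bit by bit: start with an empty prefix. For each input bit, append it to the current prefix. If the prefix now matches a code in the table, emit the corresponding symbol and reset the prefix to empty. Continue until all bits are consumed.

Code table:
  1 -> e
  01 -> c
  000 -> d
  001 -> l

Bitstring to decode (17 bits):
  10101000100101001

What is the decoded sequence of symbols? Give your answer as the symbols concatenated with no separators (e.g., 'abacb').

Answer: eccdelcl

Derivation:
Bit 0: prefix='1' -> emit 'e', reset
Bit 1: prefix='0' (no match yet)
Bit 2: prefix='01' -> emit 'c', reset
Bit 3: prefix='0' (no match yet)
Bit 4: prefix='01' -> emit 'c', reset
Bit 5: prefix='0' (no match yet)
Bit 6: prefix='00' (no match yet)
Bit 7: prefix='000' -> emit 'd', reset
Bit 8: prefix='1' -> emit 'e', reset
Bit 9: prefix='0' (no match yet)
Bit 10: prefix='00' (no match yet)
Bit 11: prefix='001' -> emit 'l', reset
Bit 12: prefix='0' (no match yet)
Bit 13: prefix='01' -> emit 'c', reset
Bit 14: prefix='0' (no match yet)
Bit 15: prefix='00' (no match yet)
Bit 16: prefix='001' -> emit 'l', reset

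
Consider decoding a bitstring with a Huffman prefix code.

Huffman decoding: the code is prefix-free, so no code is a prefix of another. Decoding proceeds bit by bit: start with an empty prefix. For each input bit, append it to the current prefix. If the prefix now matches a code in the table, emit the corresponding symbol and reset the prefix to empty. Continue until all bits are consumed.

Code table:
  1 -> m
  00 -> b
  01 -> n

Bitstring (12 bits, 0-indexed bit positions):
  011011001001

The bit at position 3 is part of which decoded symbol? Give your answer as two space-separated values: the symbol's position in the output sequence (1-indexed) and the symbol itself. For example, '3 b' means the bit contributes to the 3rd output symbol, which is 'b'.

Answer: 3 n

Derivation:
Bit 0: prefix='0' (no match yet)
Bit 1: prefix='01' -> emit 'n', reset
Bit 2: prefix='1' -> emit 'm', reset
Bit 3: prefix='0' (no match yet)
Bit 4: prefix='01' -> emit 'n', reset
Bit 5: prefix='1' -> emit 'm', reset
Bit 6: prefix='0' (no match yet)
Bit 7: prefix='00' -> emit 'b', reset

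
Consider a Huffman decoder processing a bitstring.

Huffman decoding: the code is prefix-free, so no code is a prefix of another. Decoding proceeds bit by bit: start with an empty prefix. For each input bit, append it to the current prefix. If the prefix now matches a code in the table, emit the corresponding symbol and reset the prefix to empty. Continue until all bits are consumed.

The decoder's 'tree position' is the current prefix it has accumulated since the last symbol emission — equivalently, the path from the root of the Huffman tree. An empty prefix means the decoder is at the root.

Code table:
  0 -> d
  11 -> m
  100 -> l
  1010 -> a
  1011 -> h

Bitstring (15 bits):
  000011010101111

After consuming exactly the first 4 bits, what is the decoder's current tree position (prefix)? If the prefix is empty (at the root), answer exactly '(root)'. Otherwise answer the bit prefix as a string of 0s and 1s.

Bit 0: prefix='0' -> emit 'd', reset
Bit 1: prefix='0' -> emit 'd', reset
Bit 2: prefix='0' -> emit 'd', reset
Bit 3: prefix='0' -> emit 'd', reset

Answer: (root)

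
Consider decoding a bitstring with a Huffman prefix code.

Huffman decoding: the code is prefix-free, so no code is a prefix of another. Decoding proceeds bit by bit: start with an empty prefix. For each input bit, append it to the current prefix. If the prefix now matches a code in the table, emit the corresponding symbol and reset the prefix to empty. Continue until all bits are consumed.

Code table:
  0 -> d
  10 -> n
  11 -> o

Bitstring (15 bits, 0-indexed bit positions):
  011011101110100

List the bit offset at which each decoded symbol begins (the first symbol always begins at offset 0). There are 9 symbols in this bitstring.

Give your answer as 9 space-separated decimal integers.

Bit 0: prefix='0' -> emit 'd', reset
Bit 1: prefix='1' (no match yet)
Bit 2: prefix='11' -> emit 'o', reset
Bit 3: prefix='0' -> emit 'd', reset
Bit 4: prefix='1' (no match yet)
Bit 5: prefix='11' -> emit 'o', reset
Bit 6: prefix='1' (no match yet)
Bit 7: prefix='10' -> emit 'n', reset
Bit 8: prefix='1' (no match yet)
Bit 9: prefix='11' -> emit 'o', reset
Bit 10: prefix='1' (no match yet)
Bit 11: prefix='10' -> emit 'n', reset
Bit 12: prefix='1' (no match yet)
Bit 13: prefix='10' -> emit 'n', reset
Bit 14: prefix='0' -> emit 'd', reset

Answer: 0 1 3 4 6 8 10 12 14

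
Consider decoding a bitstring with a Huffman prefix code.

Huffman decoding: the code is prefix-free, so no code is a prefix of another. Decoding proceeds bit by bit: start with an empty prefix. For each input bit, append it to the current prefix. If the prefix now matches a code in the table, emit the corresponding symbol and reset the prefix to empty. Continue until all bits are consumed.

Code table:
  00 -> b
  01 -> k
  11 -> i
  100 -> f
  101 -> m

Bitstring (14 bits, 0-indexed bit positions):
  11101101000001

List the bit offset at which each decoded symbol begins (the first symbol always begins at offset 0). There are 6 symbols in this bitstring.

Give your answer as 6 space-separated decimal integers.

Bit 0: prefix='1' (no match yet)
Bit 1: prefix='11' -> emit 'i', reset
Bit 2: prefix='1' (no match yet)
Bit 3: prefix='10' (no match yet)
Bit 4: prefix='101' -> emit 'm', reset
Bit 5: prefix='1' (no match yet)
Bit 6: prefix='10' (no match yet)
Bit 7: prefix='101' -> emit 'm', reset
Bit 8: prefix='0' (no match yet)
Bit 9: prefix='00' -> emit 'b', reset
Bit 10: prefix='0' (no match yet)
Bit 11: prefix='00' -> emit 'b', reset
Bit 12: prefix='0' (no match yet)
Bit 13: prefix='01' -> emit 'k', reset

Answer: 0 2 5 8 10 12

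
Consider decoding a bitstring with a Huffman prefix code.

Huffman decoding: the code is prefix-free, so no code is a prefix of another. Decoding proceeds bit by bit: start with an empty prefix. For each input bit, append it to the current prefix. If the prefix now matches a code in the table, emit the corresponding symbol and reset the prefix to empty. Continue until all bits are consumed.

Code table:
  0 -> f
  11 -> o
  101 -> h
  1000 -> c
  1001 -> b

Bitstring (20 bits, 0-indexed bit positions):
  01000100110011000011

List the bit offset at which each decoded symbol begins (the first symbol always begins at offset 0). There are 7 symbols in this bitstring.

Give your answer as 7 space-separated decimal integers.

Answer: 0 1 5 9 13 17 18

Derivation:
Bit 0: prefix='0' -> emit 'f', reset
Bit 1: prefix='1' (no match yet)
Bit 2: prefix='10' (no match yet)
Bit 3: prefix='100' (no match yet)
Bit 4: prefix='1000' -> emit 'c', reset
Bit 5: prefix='1' (no match yet)
Bit 6: prefix='10' (no match yet)
Bit 7: prefix='100' (no match yet)
Bit 8: prefix='1001' -> emit 'b', reset
Bit 9: prefix='1' (no match yet)
Bit 10: prefix='10' (no match yet)
Bit 11: prefix='100' (no match yet)
Bit 12: prefix='1001' -> emit 'b', reset
Bit 13: prefix='1' (no match yet)
Bit 14: prefix='10' (no match yet)
Bit 15: prefix='100' (no match yet)
Bit 16: prefix='1000' -> emit 'c', reset
Bit 17: prefix='0' -> emit 'f', reset
Bit 18: prefix='1' (no match yet)
Bit 19: prefix='11' -> emit 'o', reset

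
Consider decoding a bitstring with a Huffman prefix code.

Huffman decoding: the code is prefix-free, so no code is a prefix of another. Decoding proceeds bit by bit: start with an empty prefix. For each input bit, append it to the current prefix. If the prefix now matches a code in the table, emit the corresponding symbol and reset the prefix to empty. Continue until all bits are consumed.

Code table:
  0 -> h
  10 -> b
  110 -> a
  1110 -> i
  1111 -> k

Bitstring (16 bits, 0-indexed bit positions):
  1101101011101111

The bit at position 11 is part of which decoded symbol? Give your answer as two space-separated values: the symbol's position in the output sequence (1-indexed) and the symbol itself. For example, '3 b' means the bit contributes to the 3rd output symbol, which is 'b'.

Bit 0: prefix='1' (no match yet)
Bit 1: prefix='11' (no match yet)
Bit 2: prefix='110' -> emit 'a', reset
Bit 3: prefix='1' (no match yet)
Bit 4: prefix='11' (no match yet)
Bit 5: prefix='110' -> emit 'a', reset
Bit 6: prefix='1' (no match yet)
Bit 7: prefix='10' -> emit 'b', reset
Bit 8: prefix='1' (no match yet)
Bit 9: prefix='11' (no match yet)
Bit 10: prefix='111' (no match yet)
Bit 11: prefix='1110' -> emit 'i', reset
Bit 12: prefix='1' (no match yet)
Bit 13: prefix='11' (no match yet)
Bit 14: prefix='111' (no match yet)
Bit 15: prefix='1111' -> emit 'k', reset

Answer: 4 i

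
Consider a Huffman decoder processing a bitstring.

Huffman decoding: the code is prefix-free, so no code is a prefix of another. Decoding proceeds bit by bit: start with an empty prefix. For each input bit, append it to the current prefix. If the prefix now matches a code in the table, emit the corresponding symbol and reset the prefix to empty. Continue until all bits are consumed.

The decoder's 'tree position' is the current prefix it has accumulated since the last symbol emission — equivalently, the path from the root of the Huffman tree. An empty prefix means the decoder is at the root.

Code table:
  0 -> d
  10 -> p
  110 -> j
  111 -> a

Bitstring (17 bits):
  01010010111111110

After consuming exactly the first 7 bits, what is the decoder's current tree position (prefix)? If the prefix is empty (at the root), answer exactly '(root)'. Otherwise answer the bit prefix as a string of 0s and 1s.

Bit 0: prefix='0' -> emit 'd', reset
Bit 1: prefix='1' (no match yet)
Bit 2: prefix='10' -> emit 'p', reset
Bit 3: prefix='1' (no match yet)
Bit 4: prefix='10' -> emit 'p', reset
Bit 5: prefix='0' -> emit 'd', reset
Bit 6: prefix='1' (no match yet)

Answer: 1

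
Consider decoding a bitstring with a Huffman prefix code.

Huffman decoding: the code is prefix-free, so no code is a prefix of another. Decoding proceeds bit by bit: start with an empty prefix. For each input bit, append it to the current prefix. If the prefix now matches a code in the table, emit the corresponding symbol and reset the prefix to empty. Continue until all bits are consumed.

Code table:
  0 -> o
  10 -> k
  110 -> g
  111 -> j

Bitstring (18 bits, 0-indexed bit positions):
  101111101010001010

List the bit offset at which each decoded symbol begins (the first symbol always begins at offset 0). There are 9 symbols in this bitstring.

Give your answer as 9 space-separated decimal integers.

Bit 0: prefix='1' (no match yet)
Bit 1: prefix='10' -> emit 'k', reset
Bit 2: prefix='1' (no match yet)
Bit 3: prefix='11' (no match yet)
Bit 4: prefix='111' -> emit 'j', reset
Bit 5: prefix='1' (no match yet)
Bit 6: prefix='11' (no match yet)
Bit 7: prefix='110' -> emit 'g', reset
Bit 8: prefix='1' (no match yet)
Bit 9: prefix='10' -> emit 'k', reset
Bit 10: prefix='1' (no match yet)
Bit 11: prefix='10' -> emit 'k', reset
Bit 12: prefix='0' -> emit 'o', reset
Bit 13: prefix='0' -> emit 'o', reset
Bit 14: prefix='1' (no match yet)
Bit 15: prefix='10' -> emit 'k', reset
Bit 16: prefix='1' (no match yet)
Bit 17: prefix='10' -> emit 'k', reset

Answer: 0 2 5 8 10 12 13 14 16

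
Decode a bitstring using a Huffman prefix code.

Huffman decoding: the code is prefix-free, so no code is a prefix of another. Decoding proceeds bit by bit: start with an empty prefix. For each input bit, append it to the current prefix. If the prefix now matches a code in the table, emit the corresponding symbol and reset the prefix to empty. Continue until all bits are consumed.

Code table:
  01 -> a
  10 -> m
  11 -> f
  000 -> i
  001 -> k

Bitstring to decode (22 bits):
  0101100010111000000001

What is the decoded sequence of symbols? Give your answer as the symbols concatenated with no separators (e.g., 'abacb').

Bit 0: prefix='0' (no match yet)
Bit 1: prefix='01' -> emit 'a', reset
Bit 2: prefix='0' (no match yet)
Bit 3: prefix='01' -> emit 'a', reset
Bit 4: prefix='1' (no match yet)
Bit 5: prefix='10' -> emit 'm', reset
Bit 6: prefix='0' (no match yet)
Bit 7: prefix='00' (no match yet)
Bit 8: prefix='001' -> emit 'k', reset
Bit 9: prefix='0' (no match yet)
Bit 10: prefix='01' -> emit 'a', reset
Bit 11: prefix='1' (no match yet)
Bit 12: prefix='11' -> emit 'f', reset
Bit 13: prefix='0' (no match yet)
Bit 14: prefix='00' (no match yet)
Bit 15: prefix='000' -> emit 'i', reset
Bit 16: prefix='0' (no match yet)
Bit 17: prefix='00' (no match yet)
Bit 18: prefix='000' -> emit 'i', reset
Bit 19: prefix='0' (no match yet)
Bit 20: prefix='00' (no match yet)
Bit 21: prefix='001' -> emit 'k', reset

Answer: aamkafiik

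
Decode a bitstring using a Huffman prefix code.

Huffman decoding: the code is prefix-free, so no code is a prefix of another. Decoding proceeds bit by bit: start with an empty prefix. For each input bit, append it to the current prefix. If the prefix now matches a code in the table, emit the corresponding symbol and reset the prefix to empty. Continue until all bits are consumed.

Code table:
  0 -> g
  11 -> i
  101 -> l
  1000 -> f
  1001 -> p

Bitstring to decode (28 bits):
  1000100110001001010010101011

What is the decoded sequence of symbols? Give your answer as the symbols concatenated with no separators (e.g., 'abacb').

Answer: fpfpgpglgi

Derivation:
Bit 0: prefix='1' (no match yet)
Bit 1: prefix='10' (no match yet)
Bit 2: prefix='100' (no match yet)
Bit 3: prefix='1000' -> emit 'f', reset
Bit 4: prefix='1' (no match yet)
Bit 5: prefix='10' (no match yet)
Bit 6: prefix='100' (no match yet)
Bit 7: prefix='1001' -> emit 'p', reset
Bit 8: prefix='1' (no match yet)
Bit 9: prefix='10' (no match yet)
Bit 10: prefix='100' (no match yet)
Bit 11: prefix='1000' -> emit 'f', reset
Bit 12: prefix='1' (no match yet)
Bit 13: prefix='10' (no match yet)
Bit 14: prefix='100' (no match yet)
Bit 15: prefix='1001' -> emit 'p', reset
Bit 16: prefix='0' -> emit 'g', reset
Bit 17: prefix='1' (no match yet)
Bit 18: prefix='10' (no match yet)
Bit 19: prefix='100' (no match yet)
Bit 20: prefix='1001' -> emit 'p', reset
Bit 21: prefix='0' -> emit 'g', reset
Bit 22: prefix='1' (no match yet)
Bit 23: prefix='10' (no match yet)
Bit 24: prefix='101' -> emit 'l', reset
Bit 25: prefix='0' -> emit 'g', reset
Bit 26: prefix='1' (no match yet)
Bit 27: prefix='11' -> emit 'i', reset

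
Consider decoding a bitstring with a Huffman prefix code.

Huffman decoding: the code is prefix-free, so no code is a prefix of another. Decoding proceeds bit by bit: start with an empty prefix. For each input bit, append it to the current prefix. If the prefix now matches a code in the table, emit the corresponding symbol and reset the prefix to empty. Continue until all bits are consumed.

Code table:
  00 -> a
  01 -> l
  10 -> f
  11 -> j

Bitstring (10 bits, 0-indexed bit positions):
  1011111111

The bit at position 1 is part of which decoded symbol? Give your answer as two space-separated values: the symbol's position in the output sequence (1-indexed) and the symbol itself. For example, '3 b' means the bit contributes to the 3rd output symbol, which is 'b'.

Answer: 1 f

Derivation:
Bit 0: prefix='1' (no match yet)
Bit 1: prefix='10' -> emit 'f', reset
Bit 2: prefix='1' (no match yet)
Bit 3: prefix='11' -> emit 'j', reset
Bit 4: prefix='1' (no match yet)
Bit 5: prefix='11' -> emit 'j', reset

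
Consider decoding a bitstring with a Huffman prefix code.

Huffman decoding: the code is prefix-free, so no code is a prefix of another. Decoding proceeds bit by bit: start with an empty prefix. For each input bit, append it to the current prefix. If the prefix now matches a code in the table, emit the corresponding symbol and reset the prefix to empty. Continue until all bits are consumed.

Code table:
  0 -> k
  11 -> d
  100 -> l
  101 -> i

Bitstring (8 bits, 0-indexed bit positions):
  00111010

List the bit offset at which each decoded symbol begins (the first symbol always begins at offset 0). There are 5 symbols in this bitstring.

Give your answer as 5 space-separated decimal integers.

Bit 0: prefix='0' -> emit 'k', reset
Bit 1: prefix='0' -> emit 'k', reset
Bit 2: prefix='1' (no match yet)
Bit 3: prefix='11' -> emit 'd', reset
Bit 4: prefix='1' (no match yet)
Bit 5: prefix='10' (no match yet)
Bit 6: prefix='101' -> emit 'i', reset
Bit 7: prefix='0' -> emit 'k', reset

Answer: 0 1 2 4 7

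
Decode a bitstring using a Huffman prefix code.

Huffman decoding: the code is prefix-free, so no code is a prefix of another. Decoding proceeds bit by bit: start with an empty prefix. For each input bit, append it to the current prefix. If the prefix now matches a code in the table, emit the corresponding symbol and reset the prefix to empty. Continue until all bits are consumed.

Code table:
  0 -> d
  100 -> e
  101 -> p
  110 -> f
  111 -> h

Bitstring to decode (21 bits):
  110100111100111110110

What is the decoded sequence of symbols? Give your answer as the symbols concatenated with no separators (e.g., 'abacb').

Answer: fehehff

Derivation:
Bit 0: prefix='1' (no match yet)
Bit 1: prefix='11' (no match yet)
Bit 2: prefix='110' -> emit 'f', reset
Bit 3: prefix='1' (no match yet)
Bit 4: prefix='10' (no match yet)
Bit 5: prefix='100' -> emit 'e', reset
Bit 6: prefix='1' (no match yet)
Bit 7: prefix='11' (no match yet)
Bit 8: prefix='111' -> emit 'h', reset
Bit 9: prefix='1' (no match yet)
Bit 10: prefix='10' (no match yet)
Bit 11: prefix='100' -> emit 'e', reset
Bit 12: prefix='1' (no match yet)
Bit 13: prefix='11' (no match yet)
Bit 14: prefix='111' -> emit 'h', reset
Bit 15: prefix='1' (no match yet)
Bit 16: prefix='11' (no match yet)
Bit 17: prefix='110' -> emit 'f', reset
Bit 18: prefix='1' (no match yet)
Bit 19: prefix='11' (no match yet)
Bit 20: prefix='110' -> emit 'f', reset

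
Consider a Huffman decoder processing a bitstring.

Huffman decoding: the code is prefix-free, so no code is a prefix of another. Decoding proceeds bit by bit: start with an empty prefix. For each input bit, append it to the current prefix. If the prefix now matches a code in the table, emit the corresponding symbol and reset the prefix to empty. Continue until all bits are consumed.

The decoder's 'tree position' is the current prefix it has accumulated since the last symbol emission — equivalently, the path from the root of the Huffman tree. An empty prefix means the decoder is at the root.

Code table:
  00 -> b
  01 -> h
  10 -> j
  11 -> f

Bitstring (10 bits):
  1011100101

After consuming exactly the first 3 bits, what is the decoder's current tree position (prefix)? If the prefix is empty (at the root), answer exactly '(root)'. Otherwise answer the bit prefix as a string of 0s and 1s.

Bit 0: prefix='1' (no match yet)
Bit 1: prefix='10' -> emit 'j', reset
Bit 2: prefix='1' (no match yet)

Answer: 1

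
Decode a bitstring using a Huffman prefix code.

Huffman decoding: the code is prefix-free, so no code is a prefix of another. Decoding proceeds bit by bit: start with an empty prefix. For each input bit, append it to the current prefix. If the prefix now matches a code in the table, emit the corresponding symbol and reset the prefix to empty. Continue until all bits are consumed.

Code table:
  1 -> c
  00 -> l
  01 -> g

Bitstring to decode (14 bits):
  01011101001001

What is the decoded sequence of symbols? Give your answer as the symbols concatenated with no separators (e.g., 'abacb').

Bit 0: prefix='0' (no match yet)
Bit 1: prefix='01' -> emit 'g', reset
Bit 2: prefix='0' (no match yet)
Bit 3: prefix='01' -> emit 'g', reset
Bit 4: prefix='1' -> emit 'c', reset
Bit 5: prefix='1' -> emit 'c', reset
Bit 6: prefix='0' (no match yet)
Bit 7: prefix='01' -> emit 'g', reset
Bit 8: prefix='0' (no match yet)
Bit 9: prefix='00' -> emit 'l', reset
Bit 10: prefix='1' -> emit 'c', reset
Bit 11: prefix='0' (no match yet)
Bit 12: prefix='00' -> emit 'l', reset
Bit 13: prefix='1' -> emit 'c', reset

Answer: ggccglclc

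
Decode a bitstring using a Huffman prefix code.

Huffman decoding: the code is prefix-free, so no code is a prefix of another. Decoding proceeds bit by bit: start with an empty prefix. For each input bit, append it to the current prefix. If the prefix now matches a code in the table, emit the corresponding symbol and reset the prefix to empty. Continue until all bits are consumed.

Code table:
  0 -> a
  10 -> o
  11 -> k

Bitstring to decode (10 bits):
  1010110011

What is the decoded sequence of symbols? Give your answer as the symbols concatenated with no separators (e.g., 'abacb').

Answer: ookaak

Derivation:
Bit 0: prefix='1' (no match yet)
Bit 1: prefix='10' -> emit 'o', reset
Bit 2: prefix='1' (no match yet)
Bit 3: prefix='10' -> emit 'o', reset
Bit 4: prefix='1' (no match yet)
Bit 5: prefix='11' -> emit 'k', reset
Bit 6: prefix='0' -> emit 'a', reset
Bit 7: prefix='0' -> emit 'a', reset
Bit 8: prefix='1' (no match yet)
Bit 9: prefix='11' -> emit 'k', reset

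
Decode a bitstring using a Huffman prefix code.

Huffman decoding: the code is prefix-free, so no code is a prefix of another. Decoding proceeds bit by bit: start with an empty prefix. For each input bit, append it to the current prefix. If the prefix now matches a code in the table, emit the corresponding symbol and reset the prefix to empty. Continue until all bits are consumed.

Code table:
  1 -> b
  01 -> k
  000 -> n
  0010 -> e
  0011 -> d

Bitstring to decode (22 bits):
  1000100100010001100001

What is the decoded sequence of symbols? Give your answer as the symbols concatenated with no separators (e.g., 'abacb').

Answer: bnbeednk

Derivation:
Bit 0: prefix='1' -> emit 'b', reset
Bit 1: prefix='0' (no match yet)
Bit 2: prefix='00' (no match yet)
Bit 3: prefix='000' -> emit 'n', reset
Bit 4: prefix='1' -> emit 'b', reset
Bit 5: prefix='0' (no match yet)
Bit 6: prefix='00' (no match yet)
Bit 7: prefix='001' (no match yet)
Bit 8: prefix='0010' -> emit 'e', reset
Bit 9: prefix='0' (no match yet)
Bit 10: prefix='00' (no match yet)
Bit 11: prefix='001' (no match yet)
Bit 12: prefix='0010' -> emit 'e', reset
Bit 13: prefix='0' (no match yet)
Bit 14: prefix='00' (no match yet)
Bit 15: prefix='001' (no match yet)
Bit 16: prefix='0011' -> emit 'd', reset
Bit 17: prefix='0' (no match yet)
Bit 18: prefix='00' (no match yet)
Bit 19: prefix='000' -> emit 'n', reset
Bit 20: prefix='0' (no match yet)
Bit 21: prefix='01' -> emit 'k', reset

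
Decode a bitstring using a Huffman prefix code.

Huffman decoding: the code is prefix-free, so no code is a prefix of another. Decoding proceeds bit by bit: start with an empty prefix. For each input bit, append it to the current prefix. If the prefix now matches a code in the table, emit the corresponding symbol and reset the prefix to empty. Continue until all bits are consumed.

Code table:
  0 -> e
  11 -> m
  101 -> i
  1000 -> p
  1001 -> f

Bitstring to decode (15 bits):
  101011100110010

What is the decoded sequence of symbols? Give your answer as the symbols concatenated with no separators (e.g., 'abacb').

Answer: iemffe

Derivation:
Bit 0: prefix='1' (no match yet)
Bit 1: prefix='10' (no match yet)
Bit 2: prefix='101' -> emit 'i', reset
Bit 3: prefix='0' -> emit 'e', reset
Bit 4: prefix='1' (no match yet)
Bit 5: prefix='11' -> emit 'm', reset
Bit 6: prefix='1' (no match yet)
Bit 7: prefix='10' (no match yet)
Bit 8: prefix='100' (no match yet)
Bit 9: prefix='1001' -> emit 'f', reset
Bit 10: prefix='1' (no match yet)
Bit 11: prefix='10' (no match yet)
Bit 12: prefix='100' (no match yet)
Bit 13: prefix='1001' -> emit 'f', reset
Bit 14: prefix='0' -> emit 'e', reset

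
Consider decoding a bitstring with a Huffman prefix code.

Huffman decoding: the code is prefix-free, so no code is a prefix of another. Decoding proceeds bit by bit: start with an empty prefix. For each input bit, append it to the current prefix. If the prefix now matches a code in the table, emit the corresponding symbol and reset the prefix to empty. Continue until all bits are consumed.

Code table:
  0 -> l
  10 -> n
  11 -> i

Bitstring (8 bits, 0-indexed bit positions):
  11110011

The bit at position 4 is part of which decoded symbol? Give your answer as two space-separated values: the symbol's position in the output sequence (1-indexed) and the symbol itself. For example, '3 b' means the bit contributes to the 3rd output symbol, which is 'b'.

Answer: 3 l

Derivation:
Bit 0: prefix='1' (no match yet)
Bit 1: prefix='11' -> emit 'i', reset
Bit 2: prefix='1' (no match yet)
Bit 3: prefix='11' -> emit 'i', reset
Bit 4: prefix='0' -> emit 'l', reset
Bit 5: prefix='0' -> emit 'l', reset
Bit 6: prefix='1' (no match yet)
Bit 7: prefix='11' -> emit 'i', reset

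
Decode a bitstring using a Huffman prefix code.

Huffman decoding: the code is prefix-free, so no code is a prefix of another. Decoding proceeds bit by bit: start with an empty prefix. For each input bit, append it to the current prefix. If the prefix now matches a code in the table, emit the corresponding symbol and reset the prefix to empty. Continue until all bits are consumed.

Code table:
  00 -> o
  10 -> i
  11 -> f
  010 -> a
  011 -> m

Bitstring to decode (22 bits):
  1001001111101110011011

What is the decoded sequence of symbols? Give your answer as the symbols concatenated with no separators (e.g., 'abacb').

Bit 0: prefix='1' (no match yet)
Bit 1: prefix='10' -> emit 'i', reset
Bit 2: prefix='0' (no match yet)
Bit 3: prefix='01' (no match yet)
Bit 4: prefix='010' -> emit 'a', reset
Bit 5: prefix='0' (no match yet)
Bit 6: prefix='01' (no match yet)
Bit 7: prefix='011' -> emit 'm', reset
Bit 8: prefix='1' (no match yet)
Bit 9: prefix='11' -> emit 'f', reset
Bit 10: prefix='1' (no match yet)
Bit 11: prefix='10' -> emit 'i', reset
Bit 12: prefix='1' (no match yet)
Bit 13: prefix='11' -> emit 'f', reset
Bit 14: prefix='1' (no match yet)
Bit 15: prefix='10' -> emit 'i', reset
Bit 16: prefix='0' (no match yet)
Bit 17: prefix='01' (no match yet)
Bit 18: prefix='011' -> emit 'm', reset
Bit 19: prefix='0' (no match yet)
Bit 20: prefix='01' (no match yet)
Bit 21: prefix='011' -> emit 'm', reset

Answer: iamfifimm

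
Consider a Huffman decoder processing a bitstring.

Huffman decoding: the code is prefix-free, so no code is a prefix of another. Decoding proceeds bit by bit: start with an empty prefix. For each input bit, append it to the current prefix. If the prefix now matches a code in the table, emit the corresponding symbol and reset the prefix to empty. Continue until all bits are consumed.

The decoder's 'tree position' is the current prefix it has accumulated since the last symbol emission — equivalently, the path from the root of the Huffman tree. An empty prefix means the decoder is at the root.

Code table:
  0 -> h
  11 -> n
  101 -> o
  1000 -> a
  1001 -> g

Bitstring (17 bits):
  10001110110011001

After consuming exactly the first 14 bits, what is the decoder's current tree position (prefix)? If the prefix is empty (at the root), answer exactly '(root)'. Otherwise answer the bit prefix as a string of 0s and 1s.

Answer: 1

Derivation:
Bit 0: prefix='1' (no match yet)
Bit 1: prefix='10' (no match yet)
Bit 2: prefix='100' (no match yet)
Bit 3: prefix='1000' -> emit 'a', reset
Bit 4: prefix='1' (no match yet)
Bit 5: prefix='11' -> emit 'n', reset
Bit 6: prefix='1' (no match yet)
Bit 7: prefix='10' (no match yet)
Bit 8: prefix='101' -> emit 'o', reset
Bit 9: prefix='1' (no match yet)
Bit 10: prefix='10' (no match yet)
Bit 11: prefix='100' (no match yet)
Bit 12: prefix='1001' -> emit 'g', reset
Bit 13: prefix='1' (no match yet)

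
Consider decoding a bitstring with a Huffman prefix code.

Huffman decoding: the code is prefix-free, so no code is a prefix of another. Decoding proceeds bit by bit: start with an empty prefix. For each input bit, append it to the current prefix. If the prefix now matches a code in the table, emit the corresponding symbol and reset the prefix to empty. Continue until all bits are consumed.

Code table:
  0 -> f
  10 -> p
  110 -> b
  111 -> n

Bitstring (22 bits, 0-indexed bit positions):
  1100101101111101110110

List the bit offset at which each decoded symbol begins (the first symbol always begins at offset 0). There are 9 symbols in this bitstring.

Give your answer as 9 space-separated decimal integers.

Answer: 0 3 4 6 9 12 15 18 19

Derivation:
Bit 0: prefix='1' (no match yet)
Bit 1: prefix='11' (no match yet)
Bit 2: prefix='110' -> emit 'b', reset
Bit 3: prefix='0' -> emit 'f', reset
Bit 4: prefix='1' (no match yet)
Bit 5: prefix='10' -> emit 'p', reset
Bit 6: prefix='1' (no match yet)
Bit 7: prefix='11' (no match yet)
Bit 8: prefix='110' -> emit 'b', reset
Bit 9: prefix='1' (no match yet)
Bit 10: prefix='11' (no match yet)
Bit 11: prefix='111' -> emit 'n', reset
Bit 12: prefix='1' (no match yet)
Bit 13: prefix='11' (no match yet)
Bit 14: prefix='110' -> emit 'b', reset
Bit 15: prefix='1' (no match yet)
Bit 16: prefix='11' (no match yet)
Bit 17: prefix='111' -> emit 'n', reset
Bit 18: prefix='0' -> emit 'f', reset
Bit 19: prefix='1' (no match yet)
Bit 20: prefix='11' (no match yet)
Bit 21: prefix='110' -> emit 'b', reset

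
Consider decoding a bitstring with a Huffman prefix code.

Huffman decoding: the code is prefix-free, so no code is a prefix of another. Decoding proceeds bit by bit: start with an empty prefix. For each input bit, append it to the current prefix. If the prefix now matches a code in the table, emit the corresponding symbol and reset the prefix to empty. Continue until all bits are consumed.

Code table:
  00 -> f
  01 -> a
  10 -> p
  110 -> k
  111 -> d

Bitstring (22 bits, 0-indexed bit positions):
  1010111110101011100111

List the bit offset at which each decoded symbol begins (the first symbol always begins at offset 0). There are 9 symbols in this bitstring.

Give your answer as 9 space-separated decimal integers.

Answer: 0 2 4 7 10 12 14 17 19

Derivation:
Bit 0: prefix='1' (no match yet)
Bit 1: prefix='10' -> emit 'p', reset
Bit 2: prefix='1' (no match yet)
Bit 3: prefix='10' -> emit 'p', reset
Bit 4: prefix='1' (no match yet)
Bit 5: prefix='11' (no match yet)
Bit 6: prefix='111' -> emit 'd', reset
Bit 7: prefix='1' (no match yet)
Bit 8: prefix='11' (no match yet)
Bit 9: prefix='110' -> emit 'k', reset
Bit 10: prefix='1' (no match yet)
Bit 11: prefix='10' -> emit 'p', reset
Bit 12: prefix='1' (no match yet)
Bit 13: prefix='10' -> emit 'p', reset
Bit 14: prefix='1' (no match yet)
Bit 15: prefix='11' (no match yet)
Bit 16: prefix='111' -> emit 'd', reset
Bit 17: prefix='0' (no match yet)
Bit 18: prefix='00' -> emit 'f', reset
Bit 19: prefix='1' (no match yet)
Bit 20: prefix='11' (no match yet)
Bit 21: prefix='111' -> emit 'd', reset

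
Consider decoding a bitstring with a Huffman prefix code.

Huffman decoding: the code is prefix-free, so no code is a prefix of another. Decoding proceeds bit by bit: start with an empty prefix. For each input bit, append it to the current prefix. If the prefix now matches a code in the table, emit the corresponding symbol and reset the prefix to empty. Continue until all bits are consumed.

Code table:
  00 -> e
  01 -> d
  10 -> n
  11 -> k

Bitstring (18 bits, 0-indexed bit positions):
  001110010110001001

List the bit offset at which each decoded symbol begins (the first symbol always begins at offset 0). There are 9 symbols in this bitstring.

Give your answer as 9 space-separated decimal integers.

Bit 0: prefix='0' (no match yet)
Bit 1: prefix='00' -> emit 'e', reset
Bit 2: prefix='1' (no match yet)
Bit 3: prefix='11' -> emit 'k', reset
Bit 4: prefix='1' (no match yet)
Bit 5: prefix='10' -> emit 'n', reset
Bit 6: prefix='0' (no match yet)
Bit 7: prefix='01' -> emit 'd', reset
Bit 8: prefix='0' (no match yet)
Bit 9: prefix='01' -> emit 'd', reset
Bit 10: prefix='1' (no match yet)
Bit 11: prefix='10' -> emit 'n', reset
Bit 12: prefix='0' (no match yet)
Bit 13: prefix='00' -> emit 'e', reset
Bit 14: prefix='1' (no match yet)
Bit 15: prefix='10' -> emit 'n', reset
Bit 16: prefix='0' (no match yet)
Bit 17: prefix='01' -> emit 'd', reset

Answer: 0 2 4 6 8 10 12 14 16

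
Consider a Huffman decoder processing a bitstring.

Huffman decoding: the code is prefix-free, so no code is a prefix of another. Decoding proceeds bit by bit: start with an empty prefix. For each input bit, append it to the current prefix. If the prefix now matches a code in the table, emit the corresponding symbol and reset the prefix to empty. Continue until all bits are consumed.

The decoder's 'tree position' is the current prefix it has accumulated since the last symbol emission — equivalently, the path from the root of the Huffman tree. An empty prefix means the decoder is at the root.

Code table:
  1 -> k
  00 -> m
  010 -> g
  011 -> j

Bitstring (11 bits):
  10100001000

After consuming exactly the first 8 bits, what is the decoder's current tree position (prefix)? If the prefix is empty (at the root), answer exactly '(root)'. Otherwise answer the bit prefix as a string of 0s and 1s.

Answer: 01

Derivation:
Bit 0: prefix='1' -> emit 'k', reset
Bit 1: prefix='0' (no match yet)
Bit 2: prefix='01' (no match yet)
Bit 3: prefix='010' -> emit 'g', reset
Bit 4: prefix='0' (no match yet)
Bit 5: prefix='00' -> emit 'm', reset
Bit 6: prefix='0' (no match yet)
Bit 7: prefix='01' (no match yet)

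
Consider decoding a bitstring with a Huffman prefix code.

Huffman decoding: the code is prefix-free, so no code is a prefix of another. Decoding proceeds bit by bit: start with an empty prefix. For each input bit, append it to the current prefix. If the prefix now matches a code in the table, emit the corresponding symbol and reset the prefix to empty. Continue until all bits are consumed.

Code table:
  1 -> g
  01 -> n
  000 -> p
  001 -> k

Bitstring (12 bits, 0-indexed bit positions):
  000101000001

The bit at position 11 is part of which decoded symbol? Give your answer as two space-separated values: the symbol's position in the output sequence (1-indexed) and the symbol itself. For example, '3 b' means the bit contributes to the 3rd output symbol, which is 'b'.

Bit 0: prefix='0' (no match yet)
Bit 1: prefix='00' (no match yet)
Bit 2: prefix='000' -> emit 'p', reset
Bit 3: prefix='1' -> emit 'g', reset
Bit 4: prefix='0' (no match yet)
Bit 5: prefix='01' -> emit 'n', reset
Bit 6: prefix='0' (no match yet)
Bit 7: prefix='00' (no match yet)
Bit 8: prefix='000' -> emit 'p', reset
Bit 9: prefix='0' (no match yet)
Bit 10: prefix='00' (no match yet)
Bit 11: prefix='001' -> emit 'k', reset

Answer: 5 k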